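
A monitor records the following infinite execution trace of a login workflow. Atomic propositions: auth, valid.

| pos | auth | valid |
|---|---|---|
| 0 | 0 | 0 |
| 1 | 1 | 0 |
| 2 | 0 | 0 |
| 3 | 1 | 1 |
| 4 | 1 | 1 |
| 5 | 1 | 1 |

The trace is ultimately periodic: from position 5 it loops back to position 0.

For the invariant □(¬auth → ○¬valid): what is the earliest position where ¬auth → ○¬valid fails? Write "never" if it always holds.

Check ¬auth → ○¬valid at each position in order: 0 ✓, 1 ✓.
At position 2 the labels are {} and the next position 3 has {auth, valid}, so ¬auth → ○¬valid is false there. This is the first violation.

2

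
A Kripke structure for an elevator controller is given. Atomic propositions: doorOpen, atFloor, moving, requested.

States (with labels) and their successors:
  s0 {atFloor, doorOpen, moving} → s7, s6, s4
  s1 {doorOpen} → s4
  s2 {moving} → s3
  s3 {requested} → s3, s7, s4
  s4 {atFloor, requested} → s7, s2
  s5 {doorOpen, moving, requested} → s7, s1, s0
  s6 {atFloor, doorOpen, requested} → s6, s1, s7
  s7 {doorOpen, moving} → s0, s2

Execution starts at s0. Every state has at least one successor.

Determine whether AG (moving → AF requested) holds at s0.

Violated

States satisfying moving → AF requested: {s1, s2, s3, s4, s5, s6}.
States satisfying AG (moving → AF requested): ∅.
s0 is reachable from s0 and violates moving → AF requested, so AG fails at s0.
s0 ∉ Sat(AG (moving → AF requested)).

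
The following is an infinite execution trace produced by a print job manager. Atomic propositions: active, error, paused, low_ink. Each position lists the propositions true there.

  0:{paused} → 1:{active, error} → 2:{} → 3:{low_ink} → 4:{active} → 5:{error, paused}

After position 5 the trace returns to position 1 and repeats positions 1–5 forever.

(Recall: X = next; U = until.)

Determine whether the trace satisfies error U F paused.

Satisfied

Walking from position 0: F paused first holds at position 0, and error holds at every earlier position along the way, so error U F paused holds.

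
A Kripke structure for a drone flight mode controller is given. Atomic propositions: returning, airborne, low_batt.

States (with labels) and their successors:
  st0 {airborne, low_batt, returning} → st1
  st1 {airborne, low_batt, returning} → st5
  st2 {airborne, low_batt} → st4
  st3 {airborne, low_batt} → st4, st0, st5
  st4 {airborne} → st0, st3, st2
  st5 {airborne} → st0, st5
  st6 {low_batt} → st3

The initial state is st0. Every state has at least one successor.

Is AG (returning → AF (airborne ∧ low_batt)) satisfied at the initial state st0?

Holds

States satisfying returning → AF (airborne ∧ low_batt): {st0, st1, st2, st3, st4, st5, st6}.
States satisfying AG (returning → AF (airborne ∧ low_batt)): {st0, st1, st2, st3, st4, st5, st6}.
Every state reachable from st0 satisfies returning → AF (airborne ∧ low_batt).
st0 ∈ Sat(AG (returning → AF (airborne ∧ low_batt))).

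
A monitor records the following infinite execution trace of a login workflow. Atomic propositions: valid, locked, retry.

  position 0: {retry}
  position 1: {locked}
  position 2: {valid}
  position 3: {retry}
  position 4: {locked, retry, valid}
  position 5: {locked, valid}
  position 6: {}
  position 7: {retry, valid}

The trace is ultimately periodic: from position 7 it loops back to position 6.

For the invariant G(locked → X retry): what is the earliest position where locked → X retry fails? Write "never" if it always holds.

Check locked → X retry at each position in order: 0 ✓.
At position 1 the labels are {locked} and the next position 2 has {valid}, so locked → X retry is false there. This is the first violation.

1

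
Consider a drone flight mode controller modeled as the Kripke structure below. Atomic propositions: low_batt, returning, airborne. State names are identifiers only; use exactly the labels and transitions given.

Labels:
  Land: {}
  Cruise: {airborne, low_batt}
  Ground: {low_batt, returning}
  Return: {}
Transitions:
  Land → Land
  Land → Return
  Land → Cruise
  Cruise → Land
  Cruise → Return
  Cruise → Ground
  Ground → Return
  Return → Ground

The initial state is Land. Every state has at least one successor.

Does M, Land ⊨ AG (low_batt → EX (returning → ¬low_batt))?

Yes

States satisfying low_batt → EX (returning → ¬low_batt): {Land, Cruise, Ground, Return}.
States satisfying AG (low_batt → EX (returning → ¬low_batt)): {Land, Cruise, Ground, Return}.
Every state reachable from Land satisfies low_batt → EX (returning → ¬low_batt).
Land ∈ Sat(AG (low_batt → EX (returning → ¬low_batt))).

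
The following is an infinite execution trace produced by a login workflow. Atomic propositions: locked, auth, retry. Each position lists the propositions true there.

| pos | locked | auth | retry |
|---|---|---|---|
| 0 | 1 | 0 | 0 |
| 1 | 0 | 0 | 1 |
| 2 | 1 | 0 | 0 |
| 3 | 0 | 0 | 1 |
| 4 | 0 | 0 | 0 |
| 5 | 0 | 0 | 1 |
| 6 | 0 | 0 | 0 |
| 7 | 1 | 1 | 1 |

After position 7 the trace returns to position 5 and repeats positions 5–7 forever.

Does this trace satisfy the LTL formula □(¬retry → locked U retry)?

¬retry → locked U retry must hold at every position from 0 onward. It fails at position 4, so □(¬retry → locked U retry) is false.
Positions where ¬retry holds: 0, 2, 4, 6.
Check locked U retry at each: 0→ok, 2→ok, 4→fails, 6→fails.

Does not hold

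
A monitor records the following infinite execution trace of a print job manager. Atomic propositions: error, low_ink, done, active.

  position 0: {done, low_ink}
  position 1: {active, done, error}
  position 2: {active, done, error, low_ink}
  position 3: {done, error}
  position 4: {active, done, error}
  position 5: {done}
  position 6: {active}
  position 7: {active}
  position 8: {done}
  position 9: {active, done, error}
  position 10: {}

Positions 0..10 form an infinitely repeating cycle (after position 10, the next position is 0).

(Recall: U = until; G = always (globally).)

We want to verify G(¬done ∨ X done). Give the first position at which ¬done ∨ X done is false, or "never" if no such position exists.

5

Check ¬done ∨ X done at each position in order: 0 ✓, 1 ✓, 2 ✓, 3 ✓, 4 ✓.
At position 5 the labels are {done} and the next position 6 has {active}, so ¬done ∨ X done is false there. This is the first violation.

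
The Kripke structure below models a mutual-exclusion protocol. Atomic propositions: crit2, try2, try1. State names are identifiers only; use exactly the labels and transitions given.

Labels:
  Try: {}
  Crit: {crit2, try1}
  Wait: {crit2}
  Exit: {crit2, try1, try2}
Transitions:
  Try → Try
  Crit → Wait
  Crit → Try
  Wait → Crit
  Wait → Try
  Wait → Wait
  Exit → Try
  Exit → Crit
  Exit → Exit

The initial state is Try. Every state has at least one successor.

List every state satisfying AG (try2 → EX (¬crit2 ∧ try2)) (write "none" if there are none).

States satisfying try2 → EX (¬crit2 ∧ try2): {Try, Crit, Wait}.
States satisfying AG (try2 → EX (¬crit2 ∧ try2)): {Try, Crit, Wait}.

{Try, Crit, Wait}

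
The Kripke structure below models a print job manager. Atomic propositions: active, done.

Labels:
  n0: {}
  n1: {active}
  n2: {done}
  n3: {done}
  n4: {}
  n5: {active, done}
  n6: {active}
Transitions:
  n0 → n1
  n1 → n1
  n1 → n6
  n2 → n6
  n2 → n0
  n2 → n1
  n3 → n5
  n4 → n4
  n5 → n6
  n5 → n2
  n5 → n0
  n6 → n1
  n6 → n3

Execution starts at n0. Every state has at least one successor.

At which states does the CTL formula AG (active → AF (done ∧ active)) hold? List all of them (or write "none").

{n4}

States satisfying active → AF (done ∧ active): {n0, n2, n3, n4, n5}.
States satisfying AG (active → AF (done ∧ active)): {n4}.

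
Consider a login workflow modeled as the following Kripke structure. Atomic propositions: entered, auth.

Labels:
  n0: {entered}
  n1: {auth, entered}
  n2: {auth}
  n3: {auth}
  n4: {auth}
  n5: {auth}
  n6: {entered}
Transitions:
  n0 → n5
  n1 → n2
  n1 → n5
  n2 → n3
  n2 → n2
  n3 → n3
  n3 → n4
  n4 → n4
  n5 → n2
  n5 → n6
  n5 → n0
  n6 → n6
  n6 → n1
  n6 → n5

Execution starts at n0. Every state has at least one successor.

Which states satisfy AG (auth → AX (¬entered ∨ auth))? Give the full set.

States satisfying auth → AX (¬entered ∨ auth): {n0, n1, n2, n3, n4, n6}.
States satisfying AG (auth → AX (¬entered ∨ auth)): {n2, n3, n4}.

{n2, n3, n4}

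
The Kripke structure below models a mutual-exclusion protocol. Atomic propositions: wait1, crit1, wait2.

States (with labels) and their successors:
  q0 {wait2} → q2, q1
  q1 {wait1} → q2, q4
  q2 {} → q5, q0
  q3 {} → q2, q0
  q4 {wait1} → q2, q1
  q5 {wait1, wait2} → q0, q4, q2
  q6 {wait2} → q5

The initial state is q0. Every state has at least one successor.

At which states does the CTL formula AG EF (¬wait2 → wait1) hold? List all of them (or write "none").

{q0, q1, q2, q3, q4, q5, q6}

States satisfying EF (¬wait2 → wait1): {q0, q1, q2, q3, q4, q5, q6}.
States satisfying AG EF (¬wait2 → wait1): {q0, q1, q2, q3, q4, q5, q6}.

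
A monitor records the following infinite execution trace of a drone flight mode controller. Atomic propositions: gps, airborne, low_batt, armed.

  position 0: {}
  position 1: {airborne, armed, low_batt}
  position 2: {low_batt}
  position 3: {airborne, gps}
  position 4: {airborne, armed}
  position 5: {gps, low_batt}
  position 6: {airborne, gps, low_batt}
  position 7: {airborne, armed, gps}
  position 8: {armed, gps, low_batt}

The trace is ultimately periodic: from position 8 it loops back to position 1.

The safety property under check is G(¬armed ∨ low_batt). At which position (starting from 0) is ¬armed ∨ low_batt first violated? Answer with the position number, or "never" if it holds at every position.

Check ¬armed ∨ low_batt at each position in order: 0 ✓, 1 ✓, 2 ✓, 3 ✓.
At position 4 the labels are {airborne, armed}, so ¬armed ∨ low_batt is false there. This is the first violation.

4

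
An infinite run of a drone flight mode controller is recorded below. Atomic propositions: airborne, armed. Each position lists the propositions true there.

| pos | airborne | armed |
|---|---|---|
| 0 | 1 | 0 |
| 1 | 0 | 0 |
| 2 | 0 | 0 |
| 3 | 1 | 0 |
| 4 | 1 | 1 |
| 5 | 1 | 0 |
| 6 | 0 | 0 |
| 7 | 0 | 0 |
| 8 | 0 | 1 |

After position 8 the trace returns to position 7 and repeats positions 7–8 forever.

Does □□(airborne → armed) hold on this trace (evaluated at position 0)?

No

□(airborne → armed) must hold at every position from 0 onward. It fails at position 0, so □□(airborne → armed) is false.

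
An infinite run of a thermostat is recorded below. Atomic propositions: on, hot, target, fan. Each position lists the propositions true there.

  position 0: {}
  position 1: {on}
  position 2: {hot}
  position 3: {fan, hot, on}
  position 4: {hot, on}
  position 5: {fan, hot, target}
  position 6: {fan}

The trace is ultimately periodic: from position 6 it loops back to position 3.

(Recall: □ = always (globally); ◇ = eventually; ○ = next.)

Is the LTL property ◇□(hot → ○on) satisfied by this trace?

Does not hold

□(hot → ○on) is false at every position 0..6, so it never becomes true and ◇□(hot → ○on) fails.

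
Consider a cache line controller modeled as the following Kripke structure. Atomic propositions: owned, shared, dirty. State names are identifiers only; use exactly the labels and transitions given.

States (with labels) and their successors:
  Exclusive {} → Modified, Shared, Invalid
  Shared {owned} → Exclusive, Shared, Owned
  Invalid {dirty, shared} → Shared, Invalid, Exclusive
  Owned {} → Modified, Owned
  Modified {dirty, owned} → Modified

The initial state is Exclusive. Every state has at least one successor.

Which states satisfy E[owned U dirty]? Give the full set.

{Invalid, Modified}

States satisfying owned: {Shared, Modified}.
States satisfying dirty: {Invalid, Modified}.
States satisfying E[owned U dirty]: {Invalid, Modified}.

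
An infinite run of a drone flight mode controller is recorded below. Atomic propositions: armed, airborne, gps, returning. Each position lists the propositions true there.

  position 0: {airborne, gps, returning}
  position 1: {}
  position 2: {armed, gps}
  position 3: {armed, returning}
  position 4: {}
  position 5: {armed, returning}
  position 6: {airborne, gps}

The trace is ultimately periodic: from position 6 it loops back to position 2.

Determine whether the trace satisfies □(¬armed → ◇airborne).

¬armed → ◇airborne holds at every position 0..6, and those are all positions ever visited, so □(¬armed → ◇airborne) holds.
Positions where ¬armed holds: 0, 1, 4, 6.
Check ◇airborne at each: 0→ok, 1→ok, 4→ok, 6→ok.

Satisfied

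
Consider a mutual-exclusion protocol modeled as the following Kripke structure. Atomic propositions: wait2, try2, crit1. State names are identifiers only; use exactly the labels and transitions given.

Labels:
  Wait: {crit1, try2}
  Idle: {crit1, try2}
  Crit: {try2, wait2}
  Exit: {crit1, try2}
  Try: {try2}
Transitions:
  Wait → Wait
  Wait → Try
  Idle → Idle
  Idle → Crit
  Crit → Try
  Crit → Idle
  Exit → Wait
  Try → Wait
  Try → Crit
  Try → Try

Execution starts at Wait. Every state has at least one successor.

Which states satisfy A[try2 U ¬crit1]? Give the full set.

States satisfying try2: {Wait, Idle, Crit, Exit, Try}.
States satisfying ¬crit1: {Crit, Try}.
States satisfying A[try2 U ¬crit1]: {Crit, Try}.

{Crit, Try}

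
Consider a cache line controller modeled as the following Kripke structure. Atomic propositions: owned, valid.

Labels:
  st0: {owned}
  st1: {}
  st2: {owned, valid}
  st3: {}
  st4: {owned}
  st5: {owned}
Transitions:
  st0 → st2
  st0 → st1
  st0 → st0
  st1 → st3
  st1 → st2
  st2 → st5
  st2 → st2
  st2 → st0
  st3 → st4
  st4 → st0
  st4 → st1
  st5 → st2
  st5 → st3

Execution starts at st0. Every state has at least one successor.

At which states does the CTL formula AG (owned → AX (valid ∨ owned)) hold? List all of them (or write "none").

States satisfying owned → AX (valid ∨ owned): {st1, st2, st3}.
States satisfying AG (owned → AX (valid ∨ owned)): ∅.

none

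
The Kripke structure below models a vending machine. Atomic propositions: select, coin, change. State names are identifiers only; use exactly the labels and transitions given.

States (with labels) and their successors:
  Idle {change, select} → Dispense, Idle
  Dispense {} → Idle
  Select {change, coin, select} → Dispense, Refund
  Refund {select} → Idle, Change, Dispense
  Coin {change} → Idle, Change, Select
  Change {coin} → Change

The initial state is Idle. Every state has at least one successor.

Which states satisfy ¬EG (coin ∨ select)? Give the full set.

States satisfying coin ∨ select: {Idle, Select, Refund, Change}.
States satisfying EG (coin ∨ select): {Idle, Select, Refund, Change}.
States satisfying ¬EG (coin ∨ select): {Dispense, Coin}.

{Dispense, Coin}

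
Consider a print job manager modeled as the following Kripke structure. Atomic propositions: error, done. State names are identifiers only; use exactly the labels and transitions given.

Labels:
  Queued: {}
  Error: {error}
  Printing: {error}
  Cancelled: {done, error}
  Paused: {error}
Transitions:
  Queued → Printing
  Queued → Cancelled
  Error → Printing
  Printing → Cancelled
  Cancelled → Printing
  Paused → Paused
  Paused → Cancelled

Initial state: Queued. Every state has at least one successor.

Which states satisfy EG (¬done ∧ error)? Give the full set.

States satisfying ¬done ∧ error: {Error, Printing, Paused}.
States satisfying EG (¬done ∧ error): {Paused}.

{Paused}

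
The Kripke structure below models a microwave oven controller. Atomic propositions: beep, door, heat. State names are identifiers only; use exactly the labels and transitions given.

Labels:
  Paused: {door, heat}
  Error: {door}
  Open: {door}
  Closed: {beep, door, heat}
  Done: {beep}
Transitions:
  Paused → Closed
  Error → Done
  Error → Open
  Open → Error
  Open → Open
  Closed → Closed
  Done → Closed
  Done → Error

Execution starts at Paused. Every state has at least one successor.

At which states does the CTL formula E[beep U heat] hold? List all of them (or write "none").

{Paused, Closed, Done}

States satisfying beep: {Closed, Done}.
States satisfying heat: {Paused, Closed}.
States satisfying E[beep U heat]: {Paused, Closed, Done}.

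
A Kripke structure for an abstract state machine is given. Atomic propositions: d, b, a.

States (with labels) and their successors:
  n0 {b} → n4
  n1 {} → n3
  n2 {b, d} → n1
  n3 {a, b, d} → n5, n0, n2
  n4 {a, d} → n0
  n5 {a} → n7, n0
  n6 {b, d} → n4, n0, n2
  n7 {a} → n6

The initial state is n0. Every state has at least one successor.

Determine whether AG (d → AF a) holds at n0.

Yes

States satisfying d → AF a: {n0, n1, n2, n3, n4, n5, n6, n7}.
States satisfying AG (d → AF a): {n0, n1, n2, n3, n4, n5, n6, n7}.
Every state reachable from n0 satisfies d → AF a.
n0 ∈ Sat(AG (d → AF a)).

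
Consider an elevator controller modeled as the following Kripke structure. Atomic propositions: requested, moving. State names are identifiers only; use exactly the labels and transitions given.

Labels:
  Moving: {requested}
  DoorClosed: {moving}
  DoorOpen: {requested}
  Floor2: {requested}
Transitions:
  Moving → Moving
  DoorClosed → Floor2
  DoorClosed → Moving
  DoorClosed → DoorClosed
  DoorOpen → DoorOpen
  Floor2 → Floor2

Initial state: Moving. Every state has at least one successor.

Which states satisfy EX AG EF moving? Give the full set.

none

States satisfying AG EF moving: ∅.
States satisfying EX AG EF moving: ∅.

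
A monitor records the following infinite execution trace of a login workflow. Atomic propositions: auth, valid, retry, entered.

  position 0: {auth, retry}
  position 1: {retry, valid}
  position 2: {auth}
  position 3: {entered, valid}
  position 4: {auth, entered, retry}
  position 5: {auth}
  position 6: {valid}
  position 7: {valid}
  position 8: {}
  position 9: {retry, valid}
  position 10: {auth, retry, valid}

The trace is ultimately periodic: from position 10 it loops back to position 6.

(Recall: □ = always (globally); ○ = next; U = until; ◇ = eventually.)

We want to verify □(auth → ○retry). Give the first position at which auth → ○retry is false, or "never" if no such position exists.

2

Check auth → ○retry at each position in order: 0 ✓, 1 ✓.
At position 2 the labels are {auth} and the next position 3 has {entered, valid}, so auth → ○retry is false there. This is the first violation.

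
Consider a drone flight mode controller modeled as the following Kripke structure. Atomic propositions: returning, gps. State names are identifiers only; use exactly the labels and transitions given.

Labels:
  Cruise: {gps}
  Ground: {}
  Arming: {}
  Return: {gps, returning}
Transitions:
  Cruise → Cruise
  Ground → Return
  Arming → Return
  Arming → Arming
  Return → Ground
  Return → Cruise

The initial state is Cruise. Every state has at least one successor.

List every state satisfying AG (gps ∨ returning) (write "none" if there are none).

{Cruise}

States satisfying gps ∨ returning: {Cruise, Return}.
States satisfying AG (gps ∨ returning): {Cruise}.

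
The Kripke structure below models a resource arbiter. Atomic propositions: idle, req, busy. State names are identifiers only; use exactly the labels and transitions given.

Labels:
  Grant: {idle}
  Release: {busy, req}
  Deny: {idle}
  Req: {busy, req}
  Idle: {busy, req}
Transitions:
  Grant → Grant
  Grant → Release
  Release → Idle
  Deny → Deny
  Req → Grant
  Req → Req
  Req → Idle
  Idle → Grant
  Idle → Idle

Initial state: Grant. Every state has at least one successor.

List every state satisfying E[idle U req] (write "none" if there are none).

States satisfying idle: {Grant, Deny}.
States satisfying req: {Release, Req, Idle}.
States satisfying E[idle U req]: {Grant, Release, Req, Idle}.

{Grant, Release, Req, Idle}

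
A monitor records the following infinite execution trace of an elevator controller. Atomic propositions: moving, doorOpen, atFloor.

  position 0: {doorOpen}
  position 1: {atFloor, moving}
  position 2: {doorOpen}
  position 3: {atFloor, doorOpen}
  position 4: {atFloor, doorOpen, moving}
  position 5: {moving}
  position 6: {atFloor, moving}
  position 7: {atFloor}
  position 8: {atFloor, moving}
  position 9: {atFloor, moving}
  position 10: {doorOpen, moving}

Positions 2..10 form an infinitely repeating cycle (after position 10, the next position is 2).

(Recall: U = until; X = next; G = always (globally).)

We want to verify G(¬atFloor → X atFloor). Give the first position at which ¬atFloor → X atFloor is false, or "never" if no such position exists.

10

Check ¬atFloor → X atFloor at each position in order: 0 ✓, 1 ✓, 2 ✓, 3 ✓, 4 ✓, 5 ✓, 6 ✓, 7 ✓, 8 ✓, 9 ✓.
At position 10 the labels are {doorOpen, moving} and the next position 2 has {doorOpen}, so ¬atFloor → X atFloor is false there. This is the first violation.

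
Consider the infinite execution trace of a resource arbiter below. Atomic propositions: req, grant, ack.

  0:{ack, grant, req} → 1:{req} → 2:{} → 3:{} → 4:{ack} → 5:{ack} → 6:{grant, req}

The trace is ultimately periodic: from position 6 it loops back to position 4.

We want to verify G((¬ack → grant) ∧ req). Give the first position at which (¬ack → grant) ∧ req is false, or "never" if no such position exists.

1

Check (¬ack → grant) ∧ req at each position in order: 0 ✓.
At position 1 the labels are {req}, so (¬ack → grant) ∧ req is false there. This is the first violation.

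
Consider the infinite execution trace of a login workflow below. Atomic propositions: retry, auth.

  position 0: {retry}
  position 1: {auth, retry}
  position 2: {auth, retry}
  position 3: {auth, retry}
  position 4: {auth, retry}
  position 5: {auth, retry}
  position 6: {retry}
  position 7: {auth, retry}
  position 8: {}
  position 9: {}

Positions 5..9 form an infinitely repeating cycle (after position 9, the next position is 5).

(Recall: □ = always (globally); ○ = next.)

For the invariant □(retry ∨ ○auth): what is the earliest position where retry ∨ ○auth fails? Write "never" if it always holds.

8

Check retry ∨ ○auth at each position in order: 0 ✓, 1 ✓, 2 ✓, 3 ✓, 4 ✓, 5 ✓, 6 ✓, 7 ✓.
At position 8 the labels are {} and the next position 9 has {}, so retry ∨ ○auth is false there. This is the first violation.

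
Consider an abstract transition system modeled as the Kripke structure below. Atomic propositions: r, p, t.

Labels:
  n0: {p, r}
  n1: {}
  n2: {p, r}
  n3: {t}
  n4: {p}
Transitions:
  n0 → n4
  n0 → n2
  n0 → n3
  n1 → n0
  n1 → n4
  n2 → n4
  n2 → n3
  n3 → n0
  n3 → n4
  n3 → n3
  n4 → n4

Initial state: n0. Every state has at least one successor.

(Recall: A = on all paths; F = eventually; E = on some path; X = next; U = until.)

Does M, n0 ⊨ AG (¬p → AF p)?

States satisfying ¬p → AF p: {n0, n1, n2, n4}.
States satisfying AG (¬p → AF p): {n4}.
n3 is reachable from n0 and violates ¬p → AF p, so AG fails at n0.
n0 ∉ Sat(AG (¬p → AF p)).

No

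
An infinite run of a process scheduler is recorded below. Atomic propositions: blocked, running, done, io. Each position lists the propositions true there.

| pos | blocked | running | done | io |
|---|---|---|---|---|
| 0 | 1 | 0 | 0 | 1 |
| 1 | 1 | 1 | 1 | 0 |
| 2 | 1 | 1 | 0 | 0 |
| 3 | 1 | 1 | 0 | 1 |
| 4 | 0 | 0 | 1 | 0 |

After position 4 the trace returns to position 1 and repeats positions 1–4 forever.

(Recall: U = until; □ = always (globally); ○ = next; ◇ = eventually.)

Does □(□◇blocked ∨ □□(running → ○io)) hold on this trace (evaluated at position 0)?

□◇blocked ∨ □□(running → ○io) holds at every position 0..4, and those are all positions ever visited, so □(□◇blocked ∨ □□(running → ○io)) holds.

Satisfied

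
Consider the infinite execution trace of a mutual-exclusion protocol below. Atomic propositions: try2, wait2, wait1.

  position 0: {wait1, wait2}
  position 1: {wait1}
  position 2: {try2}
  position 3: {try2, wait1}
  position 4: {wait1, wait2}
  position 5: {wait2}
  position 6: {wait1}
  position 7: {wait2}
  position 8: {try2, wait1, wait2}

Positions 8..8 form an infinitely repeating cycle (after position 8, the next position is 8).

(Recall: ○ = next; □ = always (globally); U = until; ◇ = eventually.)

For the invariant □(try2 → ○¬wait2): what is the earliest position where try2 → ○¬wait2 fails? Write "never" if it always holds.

Check try2 → ○¬wait2 at each position in order: 0 ✓, 1 ✓, 2 ✓.
At position 3 the labels are {try2, wait1} and the next position 4 has {wait1, wait2}, so try2 → ○¬wait2 is false there. This is the first violation.

3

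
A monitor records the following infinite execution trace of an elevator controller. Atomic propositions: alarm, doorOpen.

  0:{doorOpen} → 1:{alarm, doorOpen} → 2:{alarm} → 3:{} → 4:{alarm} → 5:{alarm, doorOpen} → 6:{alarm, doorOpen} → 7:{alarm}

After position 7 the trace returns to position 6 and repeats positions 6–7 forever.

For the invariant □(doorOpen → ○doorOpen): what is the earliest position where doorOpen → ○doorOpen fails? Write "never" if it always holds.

Check doorOpen → ○doorOpen at each position in order: 0 ✓.
At position 1 the labels are {alarm, doorOpen} and the next position 2 has {alarm}, so doorOpen → ○doorOpen is false there. This is the first violation.

1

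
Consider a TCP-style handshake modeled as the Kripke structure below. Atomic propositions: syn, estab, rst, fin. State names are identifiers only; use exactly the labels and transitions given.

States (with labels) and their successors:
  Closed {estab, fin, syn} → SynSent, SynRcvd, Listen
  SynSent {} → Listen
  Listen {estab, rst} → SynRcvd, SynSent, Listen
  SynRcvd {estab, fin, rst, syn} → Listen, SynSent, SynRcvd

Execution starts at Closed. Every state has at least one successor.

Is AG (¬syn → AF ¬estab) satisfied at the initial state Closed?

States satisfying ¬syn → AF ¬estab: {Closed, SynSent, SynRcvd}.
States satisfying AG (¬syn → AF ¬estab): ∅.
Listen is reachable from Closed and violates ¬syn → AF ¬estab, so AG fails at Closed.
Closed ∉ Sat(AG (¬syn → AF ¬estab)).

Violated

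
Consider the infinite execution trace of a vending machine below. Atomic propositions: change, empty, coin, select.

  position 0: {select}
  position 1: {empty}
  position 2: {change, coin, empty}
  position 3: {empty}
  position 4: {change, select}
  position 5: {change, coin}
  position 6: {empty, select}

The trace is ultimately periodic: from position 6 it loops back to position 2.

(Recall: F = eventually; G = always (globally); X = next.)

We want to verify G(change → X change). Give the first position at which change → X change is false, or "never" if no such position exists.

Check change → X change at each position in order: 0 ✓, 1 ✓.
At position 2 the labels are {change, coin, empty} and the next position 3 has {empty}, so change → X change is false there. This is the first violation.

2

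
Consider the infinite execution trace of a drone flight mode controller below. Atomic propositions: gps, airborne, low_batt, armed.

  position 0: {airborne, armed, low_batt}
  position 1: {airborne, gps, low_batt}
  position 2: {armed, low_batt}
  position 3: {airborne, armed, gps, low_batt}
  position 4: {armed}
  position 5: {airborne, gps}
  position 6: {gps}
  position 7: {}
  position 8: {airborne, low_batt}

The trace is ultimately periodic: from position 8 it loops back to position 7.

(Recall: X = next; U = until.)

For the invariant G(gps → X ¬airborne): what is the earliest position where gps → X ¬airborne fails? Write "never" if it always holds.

never

gps → X ¬airborne holds at every position 0..8, and those are all the positions the trace ever visits, so the invariant G(gps → X ¬airborne) is never violated.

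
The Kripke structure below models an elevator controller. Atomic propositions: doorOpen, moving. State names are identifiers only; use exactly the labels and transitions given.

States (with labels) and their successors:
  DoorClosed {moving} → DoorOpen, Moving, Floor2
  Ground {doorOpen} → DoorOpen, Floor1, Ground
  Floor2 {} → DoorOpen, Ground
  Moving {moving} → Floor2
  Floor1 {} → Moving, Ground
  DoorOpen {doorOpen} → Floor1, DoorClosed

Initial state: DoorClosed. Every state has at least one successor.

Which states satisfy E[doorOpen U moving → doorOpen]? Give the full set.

{Ground, Floor2, Floor1, DoorOpen}

States satisfying doorOpen: {Ground, DoorOpen}.
States satisfying moving → doorOpen: {Ground, Floor2, Floor1, DoorOpen}.
States satisfying E[doorOpen U moving → doorOpen]: {Ground, Floor2, Floor1, DoorOpen}.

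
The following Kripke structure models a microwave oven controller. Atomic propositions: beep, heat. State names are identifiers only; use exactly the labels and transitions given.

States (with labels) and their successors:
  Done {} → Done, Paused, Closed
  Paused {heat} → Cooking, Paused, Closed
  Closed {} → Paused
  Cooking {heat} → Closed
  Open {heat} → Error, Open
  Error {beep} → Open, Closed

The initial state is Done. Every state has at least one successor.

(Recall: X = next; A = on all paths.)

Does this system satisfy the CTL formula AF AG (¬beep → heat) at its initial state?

States satisfying AG (¬beep → heat): ∅.
States satisfying AF AG (¬beep → heat): ∅.
There is a path from Done along which AG (¬beep → heat) never holds.
Done ∉ Sat(AF AG (¬beep → heat)).

Violated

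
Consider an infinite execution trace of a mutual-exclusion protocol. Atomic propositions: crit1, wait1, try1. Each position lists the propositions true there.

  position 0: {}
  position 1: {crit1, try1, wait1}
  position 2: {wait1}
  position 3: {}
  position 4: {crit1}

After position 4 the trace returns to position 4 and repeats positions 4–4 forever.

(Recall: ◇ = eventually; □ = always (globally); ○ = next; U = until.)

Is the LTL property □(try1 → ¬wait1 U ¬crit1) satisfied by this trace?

Does not hold

try1 → ¬wait1 U ¬crit1 must hold at every position from 0 onward. It fails at position 1, so □(try1 → ¬wait1 U ¬crit1) is false.
Positions where try1 holds: 1.
Check ¬wait1 U ¬crit1 at each: 1→fails.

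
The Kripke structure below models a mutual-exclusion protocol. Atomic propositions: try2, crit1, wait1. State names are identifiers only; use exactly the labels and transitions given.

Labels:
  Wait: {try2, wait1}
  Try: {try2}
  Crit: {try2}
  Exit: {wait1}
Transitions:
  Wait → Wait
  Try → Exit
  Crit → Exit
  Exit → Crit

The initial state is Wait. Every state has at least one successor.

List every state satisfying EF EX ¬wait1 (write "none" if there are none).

{Try, Crit, Exit}

States satisfying EX ¬wait1: {Exit}.
States satisfying EF EX ¬wait1: {Try, Crit, Exit}.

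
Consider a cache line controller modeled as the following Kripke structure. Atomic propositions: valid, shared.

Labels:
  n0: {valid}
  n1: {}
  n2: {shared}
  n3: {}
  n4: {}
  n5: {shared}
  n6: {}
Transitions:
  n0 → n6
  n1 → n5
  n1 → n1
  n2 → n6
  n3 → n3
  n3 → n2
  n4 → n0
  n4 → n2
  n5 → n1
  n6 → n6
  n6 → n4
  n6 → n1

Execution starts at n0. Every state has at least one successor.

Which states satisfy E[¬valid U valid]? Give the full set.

{n0, n2, n3, n4, n6}

States satisfying ¬valid: {n1, n2, n3, n4, n5, n6}.
States satisfying valid: {n0}.
States satisfying E[¬valid U valid]: {n0, n2, n3, n4, n6}.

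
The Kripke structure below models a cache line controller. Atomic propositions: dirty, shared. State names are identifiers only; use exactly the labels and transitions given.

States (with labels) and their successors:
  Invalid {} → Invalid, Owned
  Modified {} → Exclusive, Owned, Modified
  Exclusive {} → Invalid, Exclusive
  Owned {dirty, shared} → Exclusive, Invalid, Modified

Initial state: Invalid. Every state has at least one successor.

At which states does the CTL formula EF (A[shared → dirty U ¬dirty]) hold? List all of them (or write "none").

{Invalid, Modified, Exclusive, Owned}

States satisfying A[shared → dirty U ¬dirty]: {Invalid, Modified, Exclusive, Owned}.
States satisfying EF (A[shared → dirty U ¬dirty]): {Invalid, Modified, Exclusive, Owned}.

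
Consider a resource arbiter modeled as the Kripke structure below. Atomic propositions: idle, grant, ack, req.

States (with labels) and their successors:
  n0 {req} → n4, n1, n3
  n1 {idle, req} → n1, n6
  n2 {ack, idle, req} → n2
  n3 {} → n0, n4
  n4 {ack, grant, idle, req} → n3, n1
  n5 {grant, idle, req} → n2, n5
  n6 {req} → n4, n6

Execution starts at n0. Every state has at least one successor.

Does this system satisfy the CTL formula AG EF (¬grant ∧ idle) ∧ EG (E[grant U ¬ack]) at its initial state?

States satisfying EF (¬grant ∧ idle): {n0, n1, n2, n3, n4, n5, n6}.
States satisfying AG EF (¬grant ∧ idle): {n0, n1, n2, n3, n4, n5, n6}.
States satisfying E[grant U ¬ack]: {n0, n1, n3, n4, n5, n6}.
States satisfying EG (E[grant U ¬ack]): {n0, n1, n3, n4, n5, n6}.
States satisfying AG EF (¬grant ∧ idle) ∧ EG (E[grant U ¬ack]): {n0, n1, n3, n4, n5, n6}.
n0 ∈ Sat(AG EF (¬grant ∧ idle) ∧ EG (E[grant U ¬ack])).

Yes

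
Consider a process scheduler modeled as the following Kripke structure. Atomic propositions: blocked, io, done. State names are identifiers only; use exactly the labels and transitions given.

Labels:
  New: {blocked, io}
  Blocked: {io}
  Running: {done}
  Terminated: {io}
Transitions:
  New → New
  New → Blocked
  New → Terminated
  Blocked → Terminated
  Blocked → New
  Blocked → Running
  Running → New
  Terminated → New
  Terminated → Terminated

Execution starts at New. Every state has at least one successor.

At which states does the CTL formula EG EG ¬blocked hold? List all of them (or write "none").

States satisfying EG ¬blocked: {Blocked, Terminated}.
States satisfying EG EG ¬blocked: {Blocked, Terminated}.

{Blocked, Terminated}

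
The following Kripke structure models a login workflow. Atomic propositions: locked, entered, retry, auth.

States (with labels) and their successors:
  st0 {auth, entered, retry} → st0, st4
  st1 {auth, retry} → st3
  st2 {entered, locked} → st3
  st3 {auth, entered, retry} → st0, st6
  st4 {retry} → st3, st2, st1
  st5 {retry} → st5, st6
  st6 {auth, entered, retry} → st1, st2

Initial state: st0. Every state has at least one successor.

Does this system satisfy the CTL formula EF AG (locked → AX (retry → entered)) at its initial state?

States satisfying AG (locked → AX (retry → entered)): {st0, st1, st2, st3, st4, st5, st6}.
States satisfying EF AG (locked → AX (retry → entered)): {st0, st1, st2, st3, st4, st5, st6}.
Some path from st0 reaches a state where AG (locked → AX (retry → entered)) holds.
st0 ∈ Sat(EF AG (locked → AX (retry → entered))).

Satisfied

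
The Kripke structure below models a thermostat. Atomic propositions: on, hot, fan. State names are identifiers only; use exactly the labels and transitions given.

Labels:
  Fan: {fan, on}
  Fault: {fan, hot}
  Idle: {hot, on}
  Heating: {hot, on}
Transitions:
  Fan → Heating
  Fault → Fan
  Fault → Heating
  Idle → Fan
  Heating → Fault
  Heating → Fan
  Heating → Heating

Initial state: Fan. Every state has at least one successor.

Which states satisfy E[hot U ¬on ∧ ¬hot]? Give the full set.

none

States satisfying hot: {Fault, Idle, Heating}.
States satisfying ¬on ∧ ¬hot: ∅.
States satisfying E[hot U ¬on ∧ ¬hot]: ∅.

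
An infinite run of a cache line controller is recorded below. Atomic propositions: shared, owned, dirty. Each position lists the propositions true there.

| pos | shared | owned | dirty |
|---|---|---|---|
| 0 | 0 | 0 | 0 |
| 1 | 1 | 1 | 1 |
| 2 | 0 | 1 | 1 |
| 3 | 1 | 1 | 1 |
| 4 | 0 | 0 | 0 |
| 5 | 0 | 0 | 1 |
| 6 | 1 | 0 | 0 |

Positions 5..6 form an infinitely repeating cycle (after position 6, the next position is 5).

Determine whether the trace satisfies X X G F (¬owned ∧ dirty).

The position after 0 is 1; X G F (¬owned ∧ dirty) is true there.

Satisfied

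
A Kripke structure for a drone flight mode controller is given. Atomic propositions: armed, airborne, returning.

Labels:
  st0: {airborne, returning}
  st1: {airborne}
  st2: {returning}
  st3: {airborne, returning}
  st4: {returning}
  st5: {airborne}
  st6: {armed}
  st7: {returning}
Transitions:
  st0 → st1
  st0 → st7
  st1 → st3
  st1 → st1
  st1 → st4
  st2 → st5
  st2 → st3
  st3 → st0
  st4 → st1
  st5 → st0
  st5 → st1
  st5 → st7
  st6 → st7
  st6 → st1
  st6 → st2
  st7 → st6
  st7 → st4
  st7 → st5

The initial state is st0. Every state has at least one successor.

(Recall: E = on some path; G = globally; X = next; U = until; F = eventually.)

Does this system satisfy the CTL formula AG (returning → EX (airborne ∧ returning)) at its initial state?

Does not hold

States satisfying returning → EX (airborne ∧ returning): {st1, st2, st3, st5, st6}.
States satisfying AG (returning → EX (airborne ∧ returning)): ∅.
st0 is reachable from st0 and violates returning → EX (airborne ∧ returning), so AG fails at st0.
st0 ∉ Sat(AG (returning → EX (airborne ∧ returning))).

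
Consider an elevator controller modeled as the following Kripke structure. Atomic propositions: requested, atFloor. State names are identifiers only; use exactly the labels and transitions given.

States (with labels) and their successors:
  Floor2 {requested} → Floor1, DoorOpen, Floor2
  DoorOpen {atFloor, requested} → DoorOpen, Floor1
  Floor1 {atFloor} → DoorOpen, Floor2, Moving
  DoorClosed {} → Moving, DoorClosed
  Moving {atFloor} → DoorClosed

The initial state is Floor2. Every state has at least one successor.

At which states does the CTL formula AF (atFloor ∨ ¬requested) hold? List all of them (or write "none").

{DoorOpen, Floor1, DoorClosed, Moving}

States satisfying atFloor ∨ ¬requested: {DoorOpen, Floor1, DoorClosed, Moving}.
States satisfying AF (atFloor ∨ ¬requested): {DoorOpen, Floor1, DoorClosed, Moving}.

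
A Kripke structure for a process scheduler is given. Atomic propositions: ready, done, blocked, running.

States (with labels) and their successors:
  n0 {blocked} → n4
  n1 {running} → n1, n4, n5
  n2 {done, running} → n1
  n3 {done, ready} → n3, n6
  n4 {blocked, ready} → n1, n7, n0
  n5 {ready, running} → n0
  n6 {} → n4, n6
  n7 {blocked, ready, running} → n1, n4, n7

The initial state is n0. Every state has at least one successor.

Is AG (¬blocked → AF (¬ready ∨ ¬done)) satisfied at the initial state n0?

States satisfying ¬blocked → AF (¬ready ∨ ¬done): {n0, n1, n2, n4, n5, n6, n7}.
States satisfying AG (¬blocked → AF (¬ready ∨ ¬done)): {n0, n1, n2, n4, n5, n6, n7}.
Every state reachable from n0 satisfies ¬blocked → AF (¬ready ∨ ¬done).
n0 ∈ Sat(AG (¬blocked → AF (¬ready ∨ ¬done))).

Yes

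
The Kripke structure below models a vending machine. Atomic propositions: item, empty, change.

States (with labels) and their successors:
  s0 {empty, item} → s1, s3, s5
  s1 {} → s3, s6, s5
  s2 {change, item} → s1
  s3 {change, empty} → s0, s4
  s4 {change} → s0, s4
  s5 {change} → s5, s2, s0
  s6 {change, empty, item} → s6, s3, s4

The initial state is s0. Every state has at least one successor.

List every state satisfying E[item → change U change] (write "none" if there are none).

{s1, s2, s3, s4, s5, s6}

States satisfying item → change: {s1, s2, s3, s4, s5, s6}.
States satisfying change: {s2, s3, s4, s5, s6}.
States satisfying E[item → change U change]: {s1, s2, s3, s4, s5, s6}.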